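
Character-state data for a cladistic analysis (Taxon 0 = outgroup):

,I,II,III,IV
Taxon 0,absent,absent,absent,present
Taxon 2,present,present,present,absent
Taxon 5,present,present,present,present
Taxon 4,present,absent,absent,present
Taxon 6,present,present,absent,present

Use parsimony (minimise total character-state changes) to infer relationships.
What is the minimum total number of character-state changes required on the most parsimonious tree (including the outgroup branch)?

4

Character polarity is set by the outgroup: the derived state is whichever differs from the outgroup's state, so for IV the derived state is 'absent', and for the remaining characters it is 'present'.
All ingroup taxa share the derived state 'present' for I; it defines the ingroup but does not resolve relationships within it.
II (derived state 'present') is shared by Taxon 2, Taxon 5, and Taxon 6 — a synapomorphy uniting that clade.
III: derived state 'present' in Taxon 2 and Taxon 5 only — synapomorphy for {Taxon 2, Taxon 5}.
IV (derived state 'absent') is unique to Taxon 2 (autapomorphy; uninformative for grouping).
Most parsimonious ingroup topology: (((Taxon 2,Taxon 5),Taxon 6),Taxon 4).
Changes per character on this tree: I: 1; II: 1; III: 1; IV: 1.
Total = 4.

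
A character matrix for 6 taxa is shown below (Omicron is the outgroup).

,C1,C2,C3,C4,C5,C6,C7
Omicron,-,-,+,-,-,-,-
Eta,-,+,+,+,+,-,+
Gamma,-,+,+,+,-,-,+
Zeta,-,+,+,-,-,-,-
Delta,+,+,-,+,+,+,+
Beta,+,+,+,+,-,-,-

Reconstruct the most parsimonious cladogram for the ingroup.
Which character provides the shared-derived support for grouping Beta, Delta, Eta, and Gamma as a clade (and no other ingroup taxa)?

C4

Character polarity is set by the outgroup: the derived state is whichever differs from the outgroup's state, so for C3 the derived state is '-', and for the remaining characters it is '+'.
C1 (state '+') occurs in Beta and Delta but conflicts with the nesting implied by the other characters — most parsimoniously interpreted as homoplasy.
All ingroup taxa share the derived state '+' for C2; it defines the ingroup but does not resolve relationships within it.
C3: derived state '-' in Delta only — an autapomorphy, so it tells us nothing about relationships among taxa.
C4 (derived state '+') is shared by Beta, Delta, Eta, and Gamma — a synapomorphy uniting that clade.
C5 (derived state '+') is shared by Delta and Eta — a synapomorphy uniting that clade.
C6 (derived state '+') is unique to Delta (autapomorphy; uninformative for grouping).
Only Delta, Eta, and Gamma show the derived state '+' for C7, supporting them as a clade.
Most parsimonious ingroup topology: ((((Eta,Delta),Gamma),Beta),Zeta).
The clade {Beta, Delta, Eta, Gamma} is supported by C4: its derived state '+' occurs in exactly those taxa and in no other taxon (including the outgroup).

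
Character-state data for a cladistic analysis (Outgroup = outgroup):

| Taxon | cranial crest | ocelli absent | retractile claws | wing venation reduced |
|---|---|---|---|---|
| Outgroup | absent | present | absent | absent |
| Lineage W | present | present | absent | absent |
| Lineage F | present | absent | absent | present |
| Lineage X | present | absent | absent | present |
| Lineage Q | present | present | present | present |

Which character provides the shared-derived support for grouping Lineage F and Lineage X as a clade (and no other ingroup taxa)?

Character polarity is set by the outgroup: the derived state is whichever differs from the outgroup's state, so for ocelli absent the derived state is 'absent', and for the remaining characters it is 'present'.
cranial crest (derived state 'present') is shared by all ingroup taxa — unites the whole ingroup.
ocelli absent: derived state 'absent' in Lineage F and Lineage X only — synapomorphy for {Lineage F, Lineage X}.
retractile claws (derived state 'present') is unique to Lineage Q (autapomorphy; uninformative for grouping).
Only Lineage F, Lineage Q, and Lineage X show the derived state 'present' for wing venation reduced, supporting them as a clade.
Most parsimonious ingroup topology: (Lineage W,((Lineage F,Lineage X),Lineage Q)).
The clade {Lineage F, Lineage X} is supported by ocelli absent: its derived state 'absent' occurs in exactly those taxa and in no other taxon (including the outgroup).

ocelli absent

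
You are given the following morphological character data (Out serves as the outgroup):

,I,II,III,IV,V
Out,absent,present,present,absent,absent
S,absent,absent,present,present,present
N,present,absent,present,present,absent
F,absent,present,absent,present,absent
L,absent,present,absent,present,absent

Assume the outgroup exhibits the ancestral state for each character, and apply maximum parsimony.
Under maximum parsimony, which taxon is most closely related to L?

Character polarity is set by the outgroup: the derived state is whichever differs from the outgroup's state, so for II, III the derived state is 'absent', and for the remaining characters it is 'present'.
I: derived state 'present' in N only — an autapomorphy, so it tells us nothing about relationships among taxa.
II (derived state 'absent') is shared by N and S — a synapomorphy uniting that clade.
III (derived state 'absent') is shared by F and L — a synapomorphy uniting that clade.
All ingroup taxa share the derived state 'present' for IV; it defines the ingroup but does not resolve relationships within it.
V: derived state 'present' in S only — an autapomorphy, so it tells us nothing about relationships among taxa.
Most parsimonious ingroup topology: ((S,N),(F,L)).
L and F form a cherry on this tree, so they are sister taxa.

F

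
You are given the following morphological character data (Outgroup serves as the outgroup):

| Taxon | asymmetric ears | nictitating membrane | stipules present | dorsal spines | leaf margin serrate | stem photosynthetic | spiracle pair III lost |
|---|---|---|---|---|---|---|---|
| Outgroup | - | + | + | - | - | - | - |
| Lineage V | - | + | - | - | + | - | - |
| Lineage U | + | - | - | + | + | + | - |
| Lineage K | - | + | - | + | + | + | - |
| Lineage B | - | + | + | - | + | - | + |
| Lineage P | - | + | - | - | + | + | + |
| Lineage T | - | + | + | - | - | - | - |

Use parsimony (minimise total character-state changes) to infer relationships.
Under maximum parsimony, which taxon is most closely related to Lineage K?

Lineage U

Character polarity is set by the outgroup: the derived state is whichever differs from the outgroup's state, so for nictitating membrane, stipules present the derived state is '-', and for the remaining characters it is '+'.
asymmetric ears: derived state '+' in Lineage U only — an autapomorphy, so it tells us nothing about relationships among taxa.
nictitating membrane: derived state '-' in Lineage U only — an autapomorphy, so it tells us nothing about relationships among taxa.
stipules present (derived state '-') is shared by Lineage K, Lineage P, Lineage U, and Lineage V — a synapomorphy uniting that clade.
dorsal spines (derived state '+') is shared by Lineage K and Lineage U — a synapomorphy uniting that clade.
Only Lineage B, Lineage K, Lineage P, Lineage U, and Lineage V show the derived state '+' for leaf margin serrate, supporting them as a clade.
Only Lineage K, Lineage P, and Lineage U show the derived state '+' for stem photosynthetic, supporting them as a clade.
spiracle pair III lost groups Lineage B and Lineage P, which is incompatible with the clades supported by the remaining characters; treating it as convergent (homoplasy) costs fewer steps than any alternative tree.
Most parsimonious ingroup topology: (((Lineage V,((Lineage U,Lineage K),Lineage P)),Lineage B),Lineage T).
Lineage K and Lineage U form a cherry on this tree, so they are sister taxa.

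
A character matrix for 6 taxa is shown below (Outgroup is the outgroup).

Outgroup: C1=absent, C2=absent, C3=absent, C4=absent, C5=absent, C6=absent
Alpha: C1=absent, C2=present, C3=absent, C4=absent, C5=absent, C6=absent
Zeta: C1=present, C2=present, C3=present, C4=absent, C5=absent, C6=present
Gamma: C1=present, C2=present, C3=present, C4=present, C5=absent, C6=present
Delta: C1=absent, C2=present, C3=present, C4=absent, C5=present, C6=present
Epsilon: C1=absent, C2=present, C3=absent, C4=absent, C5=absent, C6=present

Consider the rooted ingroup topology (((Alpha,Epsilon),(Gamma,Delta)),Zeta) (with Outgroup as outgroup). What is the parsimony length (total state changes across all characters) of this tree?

Map each character onto (((Alpha,Epsilon),(Gamma,Delta)),Zeta) (rooted by Outgroup) and count the minimum state changes it requires (Fitch parsimony):
C1: 2; C2: 1; C3: 2; C4: 1; C5: 1; C6: 2.
Total tree length = 9.

9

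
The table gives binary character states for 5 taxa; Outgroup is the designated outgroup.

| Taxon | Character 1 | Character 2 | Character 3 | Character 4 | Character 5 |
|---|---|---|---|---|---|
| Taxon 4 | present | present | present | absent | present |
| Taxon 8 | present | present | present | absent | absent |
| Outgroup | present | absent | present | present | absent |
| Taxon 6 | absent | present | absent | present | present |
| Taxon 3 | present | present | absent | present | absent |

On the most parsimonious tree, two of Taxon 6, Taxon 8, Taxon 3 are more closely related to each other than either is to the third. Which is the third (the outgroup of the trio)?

Character polarity is set by the outgroup: the derived state is whichever differs from the outgroup's state, so for Character 1, Character 3, Character 4 the derived state is 'absent', and for the remaining characters it is 'present'.
Character 1 (derived state 'absent') is unique to Taxon 6 (autapomorphy; uninformative for grouping).
All ingroup taxa share the derived state 'present' for Character 2; it defines the ingroup but does not resolve relationships within it.
Only Taxon 3 and Taxon 6 show the derived state 'absent' for Character 3, supporting them as a clade.
Character 4 (derived state 'absent') is shared by Taxon 4 and Taxon 8 — a synapomorphy uniting that clade.
Character 5 groups Taxon 4 and Taxon 6, which is incompatible with the clades supported by the remaining characters; treating it as convergent (homoplasy) costs fewer steps than any alternative tree.
Most parsimonious ingroup topology: ((Taxon 8,Taxon 4),(Taxon 6,Taxon 3)).
Taxon 3 and Taxon 6 share a more recent common ancestor with each other than either does with Taxon 8, so Taxon 8 is the least closely related of the three.

Taxon 8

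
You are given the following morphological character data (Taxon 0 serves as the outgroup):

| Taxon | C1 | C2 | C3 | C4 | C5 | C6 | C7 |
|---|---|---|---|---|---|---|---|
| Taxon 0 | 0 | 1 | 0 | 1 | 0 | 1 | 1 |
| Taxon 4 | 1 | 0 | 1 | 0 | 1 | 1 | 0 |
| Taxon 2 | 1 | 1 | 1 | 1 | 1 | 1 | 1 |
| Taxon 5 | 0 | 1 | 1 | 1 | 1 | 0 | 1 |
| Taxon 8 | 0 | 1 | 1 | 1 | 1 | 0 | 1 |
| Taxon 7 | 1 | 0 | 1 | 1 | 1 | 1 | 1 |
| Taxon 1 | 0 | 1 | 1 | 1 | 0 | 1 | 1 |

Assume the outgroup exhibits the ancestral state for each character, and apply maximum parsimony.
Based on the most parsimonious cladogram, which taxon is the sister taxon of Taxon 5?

Taxon 8

Character polarity is set by the outgroup: the derived state is whichever differs from the outgroup's state, so for C2, C4, C6, C7 the derived state is '0', and for the remaining characters it is '1'.
Only Taxon 2, Taxon 4, and Taxon 7 show the derived state '1' for C1, supporting them as a clade.
C2: derived state '0' in Taxon 4 and Taxon 7 only — synapomorphy for {Taxon 4, Taxon 7}.
All ingroup taxa share the derived state '1' for C3; it defines the ingroup but does not resolve relationships within it.
C4: derived state '0' in Taxon 4 only — an autapomorphy, so it tells us nothing about relationships among taxa.
C5: derived state '1' in Taxon 2, Taxon 4, Taxon 5, Taxon 7, and Taxon 8 only — synapomorphy for {Taxon 2, Taxon 4, Taxon 5, Taxon 7, Taxon 8}.
C6: derived state '0' in Taxon 5 and Taxon 8 only — synapomorphy for {Taxon 5, Taxon 8}.
C7 (derived state '0') is unique to Taxon 4 (autapomorphy; uninformative for grouping).
Most parsimonious ingroup topology: ((((Taxon 7,Taxon 4),Taxon 2),(Taxon 8,Taxon 5)),Taxon 1).
Taxon 5 and Taxon 8 form a cherry on this tree, so they are sister taxa.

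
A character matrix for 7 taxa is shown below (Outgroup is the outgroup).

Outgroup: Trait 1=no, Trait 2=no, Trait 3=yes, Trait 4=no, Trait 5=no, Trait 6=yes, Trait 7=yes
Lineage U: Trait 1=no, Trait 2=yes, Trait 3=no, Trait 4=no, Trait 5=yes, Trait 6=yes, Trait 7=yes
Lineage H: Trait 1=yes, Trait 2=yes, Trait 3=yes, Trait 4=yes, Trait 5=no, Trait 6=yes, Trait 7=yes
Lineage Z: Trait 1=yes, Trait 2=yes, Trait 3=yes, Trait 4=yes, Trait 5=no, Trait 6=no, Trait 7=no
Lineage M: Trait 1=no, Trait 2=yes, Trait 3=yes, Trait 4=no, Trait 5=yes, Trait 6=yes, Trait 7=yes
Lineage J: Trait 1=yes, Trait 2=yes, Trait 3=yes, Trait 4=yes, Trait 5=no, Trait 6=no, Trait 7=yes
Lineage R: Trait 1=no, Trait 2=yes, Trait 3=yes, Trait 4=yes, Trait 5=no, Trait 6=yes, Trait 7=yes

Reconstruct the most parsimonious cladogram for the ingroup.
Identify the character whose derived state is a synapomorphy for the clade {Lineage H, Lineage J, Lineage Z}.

Trait 1

Character polarity is set by the outgroup: the derived state is whichever differs from the outgroup's state, so for Trait 3, Trait 6, Trait 7 the derived state is 'no', and for the remaining characters it is 'yes'.
Trait 1: derived state 'yes' in Lineage H, Lineage J, and Lineage Z only — synapomorphy for {Lineage H, Lineage J, Lineage Z}.
Trait 2 (derived state 'yes') is shared by all ingroup taxa — unites the whole ingroup.
Trait 3: derived state 'no' in Lineage U only — an autapomorphy, so it tells us nothing about relationships among taxa.
Only Lineage H, Lineage J, Lineage R, and Lineage Z show the derived state 'yes' for Trait 4, supporting them as a clade.
Only Lineage M and Lineage U show the derived state 'yes' for Trait 5, supporting them as a clade.
Trait 6 (derived state 'no') is shared by Lineage J and Lineage Z — a synapomorphy uniting that clade.
Trait 7: derived state 'no' in Lineage Z only — an autapomorphy, so it tells us nothing about relationships among taxa.
Most parsimonious ingroup topology: ((Lineage U,Lineage M),((Lineage H,(Lineage Z,Lineage J)),Lineage R)).
The clade {Lineage H, Lineage J, Lineage Z} is supported by Trait 1: its derived state 'yes' occurs in exactly those taxa and in no other taxon (including the outgroup).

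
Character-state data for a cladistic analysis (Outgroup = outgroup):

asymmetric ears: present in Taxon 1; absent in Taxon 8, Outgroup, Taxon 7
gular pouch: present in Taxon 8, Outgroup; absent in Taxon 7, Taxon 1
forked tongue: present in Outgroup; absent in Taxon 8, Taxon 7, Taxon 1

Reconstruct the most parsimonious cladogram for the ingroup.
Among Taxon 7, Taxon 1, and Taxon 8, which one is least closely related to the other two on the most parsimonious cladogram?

Character polarity is set by the outgroup: the derived state is whichever differs from the outgroup's state, so for gular pouch, forked tongue the derived state is 'absent', and for the remaining characters it is 'present'.
asymmetric ears: derived state 'present' in Taxon 1 only — an autapomorphy, so it tells us nothing about relationships among taxa.
gular pouch: derived state 'absent' in Taxon 1 and Taxon 7 only — synapomorphy for {Taxon 1, Taxon 7}.
forked tongue (derived state 'absent') is shared by all ingroup taxa — unites the whole ingroup.
Most parsimonious ingroup topology: ((Taxon 1,Taxon 7),Taxon 8).
Taxon 7 and Taxon 1 share a more recent common ancestor with each other than either does with Taxon 8, so Taxon 8 is the least closely related of the three.

Taxon 8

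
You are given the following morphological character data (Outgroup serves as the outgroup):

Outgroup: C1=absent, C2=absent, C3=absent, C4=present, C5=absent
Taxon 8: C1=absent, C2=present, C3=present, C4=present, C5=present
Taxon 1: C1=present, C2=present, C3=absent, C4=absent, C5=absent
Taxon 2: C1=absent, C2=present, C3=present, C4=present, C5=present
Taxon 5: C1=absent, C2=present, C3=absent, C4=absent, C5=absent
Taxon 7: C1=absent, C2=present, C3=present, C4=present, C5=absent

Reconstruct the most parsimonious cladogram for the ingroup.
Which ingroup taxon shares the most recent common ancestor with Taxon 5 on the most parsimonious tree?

Character polarity is set by the outgroup: the derived state is whichever differs from the outgroup's state, so for C4 the derived state is 'absent', and for the remaining characters it is 'present'.
C1 (derived state 'present') is unique to Taxon 1 (autapomorphy; uninformative for grouping).
All ingroup taxa share the derived state 'present' for C2; it defines the ingroup but does not resolve relationships within it.
C3: derived state 'present' in Taxon 2, Taxon 7, and Taxon 8 only — synapomorphy for {Taxon 2, Taxon 7, Taxon 8}.
C4 (derived state 'absent') is shared by Taxon 1 and Taxon 5 — a synapomorphy uniting that clade.
C5 (derived state 'present') is shared by Taxon 2 and Taxon 8 — a synapomorphy uniting that clade.
Most parsimonious ingroup topology: (((Taxon 8,Taxon 2),Taxon 7),(Taxon 1,Taxon 5)).
Taxon 5 and Taxon 1 form a cherry on this tree, so they are sister taxa.

Taxon 1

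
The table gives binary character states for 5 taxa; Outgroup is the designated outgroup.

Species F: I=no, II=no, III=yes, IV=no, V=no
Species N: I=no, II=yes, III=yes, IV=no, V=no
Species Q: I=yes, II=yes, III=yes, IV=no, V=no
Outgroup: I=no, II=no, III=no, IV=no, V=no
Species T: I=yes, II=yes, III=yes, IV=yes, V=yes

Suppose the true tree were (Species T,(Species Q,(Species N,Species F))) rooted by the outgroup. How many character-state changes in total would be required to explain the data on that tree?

7

Map each character onto (Species T,(Species Q,(Species N,Species F))) (rooted by Outgroup) and count the minimum state changes it requires (Fitch parsimony):
I: 2; II: 2; III: 1; IV: 1; V: 1.
Total tree length = 7.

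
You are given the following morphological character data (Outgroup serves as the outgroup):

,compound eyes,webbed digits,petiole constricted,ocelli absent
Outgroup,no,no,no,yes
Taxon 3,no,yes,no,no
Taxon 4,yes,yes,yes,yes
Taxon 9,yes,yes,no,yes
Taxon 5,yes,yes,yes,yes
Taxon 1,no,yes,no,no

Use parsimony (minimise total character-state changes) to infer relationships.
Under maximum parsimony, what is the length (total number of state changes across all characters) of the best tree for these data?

4

Character polarity is set by the outgroup: the derived state is whichever differs from the outgroup's state, so for ocelli absent the derived state is 'no', and for the remaining characters it is 'yes'.
compound eyes: derived state 'yes' in Taxon 4, Taxon 5, and Taxon 9 only — synapomorphy for {Taxon 4, Taxon 5, Taxon 9}.
All ingroup taxa share the derived state 'yes' for webbed digits; it defines the ingroup but does not resolve relationships within it.
petiole constricted: derived state 'yes' in Taxon 4 and Taxon 5 only — synapomorphy for {Taxon 4, Taxon 5}.
ocelli absent: derived state 'no' in Taxon 1 and Taxon 3 only — synapomorphy for {Taxon 1, Taxon 3}.
Most parsimonious ingroup topology: ((Taxon 3,Taxon 1),((Taxon 4,Taxon 5),Taxon 9)).
Changes per character on this tree: compound eyes: 1; webbed digits: 1; petiole constricted: 1; ocelli absent: 1.
Total = 4.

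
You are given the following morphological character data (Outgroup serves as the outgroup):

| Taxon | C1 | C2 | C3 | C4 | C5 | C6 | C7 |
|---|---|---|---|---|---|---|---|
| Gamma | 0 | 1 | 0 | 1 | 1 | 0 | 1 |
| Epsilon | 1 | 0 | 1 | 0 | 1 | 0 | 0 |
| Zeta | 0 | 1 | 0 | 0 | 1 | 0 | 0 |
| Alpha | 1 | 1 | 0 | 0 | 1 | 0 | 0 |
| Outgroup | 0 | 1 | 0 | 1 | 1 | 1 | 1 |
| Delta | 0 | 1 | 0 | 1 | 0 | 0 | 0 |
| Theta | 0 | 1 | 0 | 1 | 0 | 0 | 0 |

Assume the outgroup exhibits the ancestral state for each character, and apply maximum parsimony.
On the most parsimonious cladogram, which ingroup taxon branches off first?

Gamma

Character polarity is set by the outgroup: the derived state is whichever differs from the outgroup's state, so for C2, C4, C5, C6, C7 the derived state is '0', and for the remaining characters it is '1'.
C1: derived state '1' in Alpha and Epsilon only — synapomorphy for {Alpha, Epsilon}.
C2: derived state '0' in Epsilon only — an autapomorphy, so it tells us nothing about relationships among taxa.
C3 (derived state '1') is unique to Epsilon (autapomorphy; uninformative for grouping).
C4 (derived state '0') is shared by Alpha, Epsilon, and Zeta — a synapomorphy uniting that clade.
Only Delta and Theta show the derived state '0' for C5, supporting them as a clade.
All ingroup taxa share the derived state '0' for C6; it defines the ingroup but does not resolve relationships within it.
Only Alpha, Delta, Epsilon, Theta, and Zeta show the derived state '0' for C7, supporting them as a clade.
Most parsimonious ingroup topology: ((((Alpha,Epsilon),Zeta),(Theta,Delta)),Gamma).
Gamma is sister to the clade containing all other ingroup taxa, so it is the earliest-diverging (most basal) ingroup lineage.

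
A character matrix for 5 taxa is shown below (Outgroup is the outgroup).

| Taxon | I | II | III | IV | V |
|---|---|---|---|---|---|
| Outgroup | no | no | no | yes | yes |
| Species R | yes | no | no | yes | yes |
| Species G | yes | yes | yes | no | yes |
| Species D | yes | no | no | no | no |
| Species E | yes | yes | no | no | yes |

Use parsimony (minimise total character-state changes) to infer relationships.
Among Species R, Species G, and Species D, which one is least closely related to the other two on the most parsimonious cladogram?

Species R

Character polarity is set by the outgroup: the derived state is whichever differs from the outgroup's state, so for IV, V the derived state is 'no', and for the remaining characters it is 'yes'.
I (derived state 'yes') is shared by all ingroup taxa — unites the whole ingroup.
II (derived state 'yes') is shared by Species E and Species G — a synapomorphy uniting that clade.
III: derived state 'yes' in Species G only — an autapomorphy, so it tells us nothing about relationships among taxa.
Only Species D, Species E, and Species G show the derived state 'no' for IV, supporting them as a clade.
V (derived state 'no') is unique to Species D (autapomorphy; uninformative for grouping).
Most parsimonious ingroup topology: (Species R,((Species G,Species E),Species D)).
Species D and Species G share a more recent common ancestor with each other than either does with Species R, so Species R is the least closely related of the three.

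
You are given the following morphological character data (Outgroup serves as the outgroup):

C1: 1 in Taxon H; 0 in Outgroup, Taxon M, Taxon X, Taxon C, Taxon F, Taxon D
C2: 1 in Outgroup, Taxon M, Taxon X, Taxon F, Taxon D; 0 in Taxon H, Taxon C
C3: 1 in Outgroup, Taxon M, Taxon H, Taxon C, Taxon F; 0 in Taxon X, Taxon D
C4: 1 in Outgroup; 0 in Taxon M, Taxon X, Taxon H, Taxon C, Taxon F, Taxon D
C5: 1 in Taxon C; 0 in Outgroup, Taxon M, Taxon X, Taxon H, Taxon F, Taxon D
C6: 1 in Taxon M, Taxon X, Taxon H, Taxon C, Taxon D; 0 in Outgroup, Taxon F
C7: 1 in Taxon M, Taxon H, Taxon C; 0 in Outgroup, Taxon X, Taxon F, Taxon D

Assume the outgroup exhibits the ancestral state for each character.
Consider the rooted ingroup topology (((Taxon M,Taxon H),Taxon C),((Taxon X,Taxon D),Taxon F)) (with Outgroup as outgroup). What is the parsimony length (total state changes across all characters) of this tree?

Map each character onto (((Taxon M,Taxon H),Taxon C),((Taxon X,Taxon D),Taxon F)) (rooted by Outgroup) and count the minimum state changes it requires (Fitch parsimony):
C1: 1; C2: 2; C3: 1; C4: 1; C5: 1; C6: 2; C7: 1.
Total tree length = 9.

9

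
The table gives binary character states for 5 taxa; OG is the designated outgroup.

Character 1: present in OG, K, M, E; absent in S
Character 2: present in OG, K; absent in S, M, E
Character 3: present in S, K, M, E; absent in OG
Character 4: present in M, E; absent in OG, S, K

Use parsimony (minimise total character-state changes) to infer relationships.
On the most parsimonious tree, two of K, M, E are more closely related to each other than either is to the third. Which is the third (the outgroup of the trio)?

K

Character polarity is set by the outgroup: the derived state is whichever differs from the outgroup's state, so for Character 1, Character 2 the derived state is 'absent', and for the remaining characters it is 'present'.
Character 1: derived state 'absent' in S only — an autapomorphy, so it tells us nothing about relationships among taxa.
Only E, M, and S show the derived state 'absent' for Character 2, supporting them as a clade.
Character 3 (derived state 'present') is shared by all ingroup taxa — unites the whole ingroup.
Only E and M show the derived state 'present' for Character 4, supporting them as a clade.
Most parsimonious ingroup topology: ((S,(M,E)),K).
E and M share a more recent common ancestor with each other than either does with K, so K is the least closely related of the three.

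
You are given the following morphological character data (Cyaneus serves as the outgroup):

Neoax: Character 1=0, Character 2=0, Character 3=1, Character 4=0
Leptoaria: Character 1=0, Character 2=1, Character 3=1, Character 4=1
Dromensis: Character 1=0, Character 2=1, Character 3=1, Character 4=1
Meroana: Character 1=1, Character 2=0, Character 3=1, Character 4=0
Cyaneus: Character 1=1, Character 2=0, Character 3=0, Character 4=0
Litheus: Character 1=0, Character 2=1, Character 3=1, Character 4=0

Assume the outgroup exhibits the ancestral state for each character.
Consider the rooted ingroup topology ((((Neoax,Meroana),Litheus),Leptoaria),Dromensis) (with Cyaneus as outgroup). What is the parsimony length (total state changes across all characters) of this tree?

Map each character onto ((((Neoax,Meroana),Litheus),Leptoaria),Dromensis) (rooted by Cyaneus) and count the minimum state changes it requires (Fitch parsimony):
Character 1: 2; Character 2: 2; Character 3: 1; Character 4: 2.
Total tree length = 7.

7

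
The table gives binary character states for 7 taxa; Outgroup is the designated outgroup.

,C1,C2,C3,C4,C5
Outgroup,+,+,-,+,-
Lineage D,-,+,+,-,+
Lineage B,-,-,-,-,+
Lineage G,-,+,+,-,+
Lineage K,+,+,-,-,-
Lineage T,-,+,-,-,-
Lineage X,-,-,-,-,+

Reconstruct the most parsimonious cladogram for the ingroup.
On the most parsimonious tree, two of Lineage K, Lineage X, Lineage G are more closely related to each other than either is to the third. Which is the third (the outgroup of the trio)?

Character polarity is set by the outgroup: the derived state is whichever differs from the outgroup's state, so for C1, C2, C4 the derived state is '-', and for the remaining characters it is '+'.
C1 (derived state '-') is shared by Lineage B, Lineage D, Lineage G, Lineage T, and Lineage X — a synapomorphy uniting that clade.
Only Lineage B and Lineage X show the derived state '-' for C2, supporting them as a clade.
C3 (derived state '+') is shared by Lineage D and Lineage G — a synapomorphy uniting that clade.
All ingroup taxa share the derived state '-' for C4; it defines the ingroup but does not resolve relationships within it.
Only Lineage B, Lineage D, Lineage G, and Lineage X show the derived state '+' for C5, supporting them as a clade.
Most parsimonious ingroup topology: ((((Lineage D,Lineage G),(Lineage B,Lineage X)),Lineage T),Lineage K).
Lineage G and Lineage X share a more recent common ancestor with each other than either does with Lineage K, so Lineage K is the least closely related of the three.

Lineage K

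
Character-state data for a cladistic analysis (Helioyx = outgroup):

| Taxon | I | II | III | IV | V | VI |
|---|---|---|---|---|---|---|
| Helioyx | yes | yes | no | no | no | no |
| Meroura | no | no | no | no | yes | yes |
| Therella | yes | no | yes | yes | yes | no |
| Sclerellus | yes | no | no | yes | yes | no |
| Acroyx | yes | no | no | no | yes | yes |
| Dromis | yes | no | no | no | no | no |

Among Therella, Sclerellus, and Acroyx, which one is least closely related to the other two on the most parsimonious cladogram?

Character polarity is set by the outgroup: the derived state is whichever differs from the outgroup's state, so for I, II the derived state is 'no', and for the remaining characters it is 'yes'.
I (derived state 'no') is unique to Meroura (autapomorphy; uninformative for grouping).
II (derived state 'no') is shared by all ingroup taxa — unites the whole ingroup.
III (derived state 'yes') is unique to Therella (autapomorphy; uninformative for grouping).
IV (derived state 'yes') is shared by Sclerellus and Therella — a synapomorphy uniting that clade.
V (derived state 'yes') is shared by Acroyx, Meroura, Sclerellus, and Therella — a synapomorphy uniting that clade.
VI (derived state 'yes') is shared by Acroyx and Meroura — a synapomorphy uniting that clade.
Most parsimonious ingroup topology: (((Meroura,Acroyx),(Therella,Sclerellus)),Dromis).
Therella and Sclerellus share a more recent common ancestor with each other than either does with Acroyx, so Acroyx is the least closely related of the three.

Acroyx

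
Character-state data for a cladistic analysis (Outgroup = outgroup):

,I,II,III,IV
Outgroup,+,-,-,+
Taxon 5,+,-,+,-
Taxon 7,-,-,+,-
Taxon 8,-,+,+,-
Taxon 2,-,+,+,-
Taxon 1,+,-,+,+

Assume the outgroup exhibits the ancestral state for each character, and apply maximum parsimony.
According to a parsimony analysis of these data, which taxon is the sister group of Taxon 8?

Taxon 2

Character polarity is set by the outgroup: the derived state is whichever differs from the outgroup's state, so for I, IV the derived state is '-', and for the remaining characters it is '+'.
I: derived state '-' in Taxon 2, Taxon 7, and Taxon 8 only — synapomorphy for {Taxon 2, Taxon 7, Taxon 8}.
II: derived state '+' in Taxon 2 and Taxon 8 only — synapomorphy for {Taxon 2, Taxon 8}.
All ingroup taxa share the derived state '+' for III; it defines the ingroup but does not resolve relationships within it.
IV (derived state '-') is shared by Taxon 2, Taxon 5, Taxon 7, and Taxon 8 — a synapomorphy uniting that clade.
Most parsimonious ingroup topology: ((Taxon 5,(Taxon 7,(Taxon 8,Taxon 2))),Taxon 1).
Taxon 8 and Taxon 2 form a cherry on this tree, so they are sister taxa.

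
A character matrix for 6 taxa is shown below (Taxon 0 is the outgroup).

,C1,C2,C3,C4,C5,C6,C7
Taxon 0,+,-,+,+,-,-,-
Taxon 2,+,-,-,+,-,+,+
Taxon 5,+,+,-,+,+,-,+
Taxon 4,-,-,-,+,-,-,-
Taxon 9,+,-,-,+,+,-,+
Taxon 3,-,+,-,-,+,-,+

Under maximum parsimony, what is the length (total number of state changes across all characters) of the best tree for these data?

Character polarity is set by the outgroup: the derived state is whichever differs from the outgroup's state, so for C1, C3, C4 the derived state is '-', and for the remaining characters it is '+'.
C1 (state '-') occurs in Taxon 3 and Taxon 4 but conflicts with the nesting implied by the other characters — most parsimoniously interpreted as homoplasy.
C2 (derived state '+') is shared by Taxon 3 and Taxon 5 — a synapomorphy uniting that clade.
C3 (derived state '-') is shared by all ingroup taxa — unites the whole ingroup.
C4 (derived state '-') is unique to Taxon 3 (autapomorphy; uninformative for grouping).
C5 (derived state '+') is shared by Taxon 3, Taxon 5, and Taxon 9 — a synapomorphy uniting that clade.
C6 (derived state '+') is unique to Taxon 2 (autapomorphy; uninformative for grouping).
C7: derived state '+' in Taxon 2, Taxon 3, Taxon 5, and Taxon 9 only — synapomorphy for {Taxon 2, Taxon 3, Taxon 5, Taxon 9}.
Most parsimonious ingroup topology: ((Taxon 2,((Taxon 5,Taxon 3),Taxon 9)),Taxon 4).
Changes per character on this tree: C1: 2; C2: 1; C3: 1; C4: 1; C5: 1; C6: 1; C7: 1.
Total = 8.

8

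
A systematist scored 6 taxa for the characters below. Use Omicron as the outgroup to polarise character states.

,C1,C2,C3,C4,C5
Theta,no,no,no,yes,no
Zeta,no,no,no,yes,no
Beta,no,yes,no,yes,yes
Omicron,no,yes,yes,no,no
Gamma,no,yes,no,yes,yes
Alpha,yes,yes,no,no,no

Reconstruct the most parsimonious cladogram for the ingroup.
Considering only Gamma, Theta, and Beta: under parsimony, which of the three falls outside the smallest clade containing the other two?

Theta

Character polarity is set by the outgroup: the derived state is whichever differs from the outgroup's state, so for C2, C3 the derived state is 'no', and for the remaining characters it is 'yes'.
C1 (derived state 'yes') is unique to Alpha (autapomorphy; uninformative for grouping).
Only Theta and Zeta show the derived state 'no' for C2, supporting them as a clade.
C3 (derived state 'no') is shared by all ingroup taxa — unites the whole ingroup.
C4: derived state 'yes' in Beta, Gamma, Theta, and Zeta only — synapomorphy for {Beta, Gamma, Theta, Zeta}.
Only Beta and Gamma show the derived state 'yes' for C5, supporting them as a clade.
Most parsimonious ingroup topology: (Alpha,((Gamma,Beta),(Theta,Zeta))).
Beta and Gamma share a more recent common ancestor with each other than either does with Theta, so Theta is the least closely related of the three.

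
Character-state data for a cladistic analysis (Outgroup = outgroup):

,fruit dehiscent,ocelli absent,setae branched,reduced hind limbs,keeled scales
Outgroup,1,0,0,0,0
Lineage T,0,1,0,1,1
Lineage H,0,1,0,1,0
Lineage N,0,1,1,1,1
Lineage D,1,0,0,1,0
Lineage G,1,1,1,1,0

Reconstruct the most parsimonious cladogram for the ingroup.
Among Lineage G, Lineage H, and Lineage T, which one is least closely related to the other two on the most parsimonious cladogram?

Lineage G

Character polarity is set by the outgroup: the derived state is whichever differs from the outgroup's state, so for fruit dehiscent the derived state is '0', and for the remaining characters it is '1'.
Only Lineage H, Lineage N, and Lineage T show the derived state '0' for fruit dehiscent, supporting them as a clade.
ocelli absent (derived state '1') is shared by Lineage G, Lineage H, Lineage N, and Lineage T — a synapomorphy uniting that clade.
setae branched (state '1') occurs in Lineage G and Lineage N but conflicts with the nesting implied by the other characters — most parsimoniously interpreted as homoplasy.
reduced hind limbs (derived state '1') is shared by all ingroup taxa — unites the whole ingroup.
Only Lineage N and Lineage T show the derived state '1' for keeled scales, supporting them as a clade.
Most parsimonious ingroup topology: ((((Lineage T,Lineage N),Lineage H),Lineage G),Lineage D).
Lineage T and Lineage H share a more recent common ancestor with each other than either does with Lineage G, so Lineage G is the least closely related of the three.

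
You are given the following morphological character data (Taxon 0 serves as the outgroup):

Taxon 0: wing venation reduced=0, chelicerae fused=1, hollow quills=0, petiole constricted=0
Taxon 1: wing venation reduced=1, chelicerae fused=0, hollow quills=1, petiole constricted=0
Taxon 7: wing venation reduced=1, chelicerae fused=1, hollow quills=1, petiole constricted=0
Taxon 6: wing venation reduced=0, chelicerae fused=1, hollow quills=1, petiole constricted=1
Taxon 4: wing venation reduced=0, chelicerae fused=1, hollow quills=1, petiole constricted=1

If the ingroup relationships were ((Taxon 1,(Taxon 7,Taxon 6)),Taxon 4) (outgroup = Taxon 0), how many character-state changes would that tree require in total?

6

Map each character onto ((Taxon 1,(Taxon 7,Taxon 6)),Taxon 4) (rooted by Taxon 0) and count the minimum state changes it requires (Fitch parsimony):
wing venation reduced: 2; chelicerae fused: 1; hollow quills: 1; petiole constricted: 2.
Total tree length = 6.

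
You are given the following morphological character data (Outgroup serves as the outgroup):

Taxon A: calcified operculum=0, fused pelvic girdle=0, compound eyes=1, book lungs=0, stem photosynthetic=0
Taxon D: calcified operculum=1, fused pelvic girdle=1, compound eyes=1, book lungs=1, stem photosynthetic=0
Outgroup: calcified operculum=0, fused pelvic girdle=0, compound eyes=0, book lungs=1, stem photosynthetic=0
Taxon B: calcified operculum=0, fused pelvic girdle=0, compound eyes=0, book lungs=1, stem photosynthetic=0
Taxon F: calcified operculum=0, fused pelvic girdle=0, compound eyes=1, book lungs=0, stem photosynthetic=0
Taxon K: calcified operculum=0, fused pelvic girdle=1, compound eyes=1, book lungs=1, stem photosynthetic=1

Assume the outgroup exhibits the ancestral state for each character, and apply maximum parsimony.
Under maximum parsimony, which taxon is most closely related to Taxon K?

Taxon D

Character polarity is set by the outgroup: the derived state is whichever differs from the outgroup's state, so for book lungs the derived state is '0', and for the remaining characters it is '1'.
calcified operculum: derived state '1' in Taxon D only — an autapomorphy, so it tells us nothing about relationships among taxa.
Only Taxon D and Taxon K show the derived state '1' for fused pelvic girdle, supporting them as a clade.
compound eyes (derived state '1') is shared by Taxon A, Taxon D, Taxon F, and Taxon K — a synapomorphy uniting that clade.
book lungs (derived state '0') is shared by Taxon A and Taxon F — a synapomorphy uniting that clade.
stem photosynthetic: derived state '1' in Taxon K only — an autapomorphy, so it tells us nothing about relationships among taxa.
Most parsimonious ingroup topology: (((Taxon D,Taxon K),(Taxon A,Taxon F)),Taxon B).
Taxon K and Taxon D form a cherry on this tree, so they are sister taxa.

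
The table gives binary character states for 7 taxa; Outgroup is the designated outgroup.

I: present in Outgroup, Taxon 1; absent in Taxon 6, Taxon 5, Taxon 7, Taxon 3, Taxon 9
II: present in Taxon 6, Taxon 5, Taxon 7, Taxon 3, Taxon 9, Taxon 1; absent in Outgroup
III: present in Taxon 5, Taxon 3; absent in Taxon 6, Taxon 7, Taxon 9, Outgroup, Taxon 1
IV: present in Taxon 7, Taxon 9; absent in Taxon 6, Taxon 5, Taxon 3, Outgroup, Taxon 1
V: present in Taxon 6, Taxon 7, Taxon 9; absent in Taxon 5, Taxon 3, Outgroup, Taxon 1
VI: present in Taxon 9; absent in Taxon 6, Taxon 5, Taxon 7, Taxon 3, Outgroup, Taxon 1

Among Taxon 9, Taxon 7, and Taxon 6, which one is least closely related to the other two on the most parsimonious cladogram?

Character polarity is set by the outgroup: the derived state is whichever differs from the outgroup's state, so for I the derived state is 'absent', and for the remaining characters it is 'present'.
I: derived state 'absent' in Taxon 3, Taxon 5, Taxon 6, Taxon 7, and Taxon 9 only — synapomorphy for {Taxon 3, Taxon 5, Taxon 6, Taxon 7, Taxon 9}.
All ingroup taxa share the derived state 'present' for II; it defines the ingroup but does not resolve relationships within it.
III (derived state 'present') is shared by Taxon 3 and Taxon 5 — a synapomorphy uniting that clade.
IV: derived state 'present' in Taxon 7 and Taxon 9 only — synapomorphy for {Taxon 7, Taxon 9}.
V (derived state 'present') is shared by Taxon 6, Taxon 7, and Taxon 9 — a synapomorphy uniting that clade.
VI (derived state 'present') is unique to Taxon 9 (autapomorphy; uninformative for grouping).
Most parsimonious ingroup topology: ((((Taxon 9,Taxon 7),Taxon 6),(Taxon 3,Taxon 5)),Taxon 1).
Taxon 7 and Taxon 9 share a more recent common ancestor with each other than either does with Taxon 6, so Taxon 6 is the least closely related of the three.

Taxon 6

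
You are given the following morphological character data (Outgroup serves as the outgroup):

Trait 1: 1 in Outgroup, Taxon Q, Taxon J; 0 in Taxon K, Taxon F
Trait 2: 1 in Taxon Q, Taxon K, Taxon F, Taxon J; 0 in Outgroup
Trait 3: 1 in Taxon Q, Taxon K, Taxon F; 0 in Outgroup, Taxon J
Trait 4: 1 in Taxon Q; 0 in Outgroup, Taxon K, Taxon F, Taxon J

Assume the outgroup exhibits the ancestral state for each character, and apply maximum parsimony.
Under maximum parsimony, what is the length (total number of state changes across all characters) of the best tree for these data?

4

Character polarity is set by the outgroup: the derived state is whichever differs from the outgroup's state, so for Trait 1 the derived state is '0', and for the remaining characters it is '1'.
Trait 1: derived state '0' in Taxon F and Taxon K only — synapomorphy for {Taxon F, Taxon K}.
All ingroup taxa share the derived state '1' for Trait 2; it defines the ingroup but does not resolve relationships within it.
Trait 3 (derived state '1') is shared by Taxon F, Taxon K, and Taxon Q — a synapomorphy uniting that clade.
Trait 4: derived state '1' in Taxon Q only — an autapomorphy, so it tells us nothing about relationships among taxa.
Most parsimonious ingroup topology: (((Taxon F,Taxon K),Taxon Q),Taxon J).
Changes per character on this tree: Trait 1: 1; Trait 2: 1; Trait 3: 1; Trait 4: 1.
Total = 4.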